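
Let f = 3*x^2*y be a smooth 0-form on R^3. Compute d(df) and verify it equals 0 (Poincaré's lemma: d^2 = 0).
d(df) = 0

Step 1: df = sum_i (∂f/∂x_i) dx_i = (6*x*y) dx + (3*x^2) dy + (0) dz.
Step 2: Apply d again. Using the 1-form formula, the coefficient of dx ∧ dy in d(df) is ∂^2 f/∂x ∂y - ∂^2 f/∂y ∂x = (6*x) - (6*x) = 0 (equality of mixed partials for smooth f).
Similarly for dx ∧ dz and dy ∧ dz — all coefficients vanish. So d(df) = 0.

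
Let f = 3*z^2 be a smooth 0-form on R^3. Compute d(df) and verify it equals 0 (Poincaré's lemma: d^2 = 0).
d(df) = 0

Step 1: df = sum_i (∂f/∂x_i) dx_i = (0) dx + (0) dy + (6*z) dz.
Step 2: Apply d again. Using the 1-form formula, the coefficient of dx ∧ dy in d(df) is ∂^2 f/∂x ∂y - ∂^2 f/∂y ∂x = (0) - (0) = 0 (equality of mixed partials for smooth f).
Similarly for dx ∧ dz and dy ∧ dz — all coefficients vanish. So d(df) = 0.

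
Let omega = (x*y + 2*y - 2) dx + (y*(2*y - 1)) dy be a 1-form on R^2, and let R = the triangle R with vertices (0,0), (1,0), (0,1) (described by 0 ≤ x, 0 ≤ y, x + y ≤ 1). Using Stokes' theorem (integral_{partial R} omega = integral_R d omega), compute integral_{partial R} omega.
integral_(partial R) omega = -7/6

Stokes: integral_partial_R omega = integral_R d omega with d omega = (∂Q/∂x - ∂P/∂y) dx ∧ dy.
  ∂Q/∂x = 0
  ∂P/∂y = x + 2
  integrand = ∂Q/∂x - ∂P/∂y = -x - 2.
Integrating over R: integral_0^1 integral_0^{1-x} (-x - 2) dy dx = -7/6.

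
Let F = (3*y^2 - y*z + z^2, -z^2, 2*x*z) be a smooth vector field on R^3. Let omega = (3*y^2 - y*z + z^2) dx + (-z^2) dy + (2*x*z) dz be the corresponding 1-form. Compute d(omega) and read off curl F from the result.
d(omega) = (2*z) dy ∧ dz + (-y) dz ∧ dx + (-6*y + z) dx ∧ dy; curl F = (2*z, -y, -6*y + z)

d omega = sum_{i<j} (∂f_j/∂x_i - ∂f_i/∂x_j) dx_i ∧ dx_j. Under the identification (dy ∧ dz, dz ∧ dx, dx ∧ dy) ↔ (e_x, e_y, e_z), the coefficients are exactly the components of curl F. Compute:
  ∂R/∂y - ∂Q/∂z = (0) - (-2*z) = 2*z
  ∂P/∂z - ∂R/∂x = (-y + 2*z) - (2*z) = -y
  ∂Q/∂x - ∂P/∂y = (0) - (6*y - z) = -6*y + z.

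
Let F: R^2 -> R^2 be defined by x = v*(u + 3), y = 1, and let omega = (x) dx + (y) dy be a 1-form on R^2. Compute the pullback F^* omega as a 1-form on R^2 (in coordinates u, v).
F^* omega = (v^2*(u + 3)) du + (v*(u^2 + 6*u + 9)) dv

Using F^*(f dg) = (f ∘ F) d(g ∘ F), substitute each coordinate x_i by F_i(u, v) in f_i, and replace dx_i by d F_i = (∂F_i/∂u) du + (∂F_i/∂v) dv.
  For the x component: f_1(F) = v*(u + 3); d F_1 = (v) du + (u + 3) dv
  For the y component: f_2(F) = 1; d F_2 = (0) du + (0) dv
Combining and collecting du, dv coefficients:
  coeff of du: v^2*(u + 3)
  coeff of dv: v*(u^2 + 6*u + 9)
F^* omega = (v^2*(u + 3)) du + (v*(u^2 + 6*u + 9)) dv.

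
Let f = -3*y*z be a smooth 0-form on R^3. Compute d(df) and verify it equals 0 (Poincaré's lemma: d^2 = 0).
d(df) = 0

Step 1: df = sum_i (∂f/∂x_i) dx_i = (0) dx + (-3*z) dy + (-3*y) dz.
Step 2: Apply d again. Using the 1-form formula, the coefficient of dx ∧ dy in d(df) is ∂^2 f/∂x ∂y - ∂^2 f/∂y ∂x = (0) - (0) = 0 (equality of mixed partials for smooth f).
Similarly for dx ∧ dz and dy ∧ dz — all coefficients vanish. So d(df) = 0.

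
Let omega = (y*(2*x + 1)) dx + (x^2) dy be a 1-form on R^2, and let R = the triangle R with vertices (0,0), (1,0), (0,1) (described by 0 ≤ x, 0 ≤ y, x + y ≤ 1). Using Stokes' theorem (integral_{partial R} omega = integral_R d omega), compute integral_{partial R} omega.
integral_(partial R) omega = -1/2

Stokes: integral_partial_R omega = integral_R d omega with d omega = (∂Q/∂x - ∂P/∂y) dx ∧ dy.
  ∂Q/∂x = 2*x
  ∂P/∂y = 2*x + 1
  integrand = ∂Q/∂x - ∂P/∂y = -1.
Integrating over R: integral_0^1 integral_0^{1-x} (-1) dy dx = -1/2.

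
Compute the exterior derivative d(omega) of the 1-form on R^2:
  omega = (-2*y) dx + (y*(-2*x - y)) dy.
d(omega) = (2 - 2*y) dx ∧ dy

For a 1-form omega = sum_i f_i dx_i, the exterior derivative is
  d(omega) = sum_{i < j} (∂f_j/∂x_i - ∂f_i/∂x_j) dx_i ∧ dx_j.
  coefficient of dx ∧ dy: ∂f_2/∂x - ∂f_1/∂y = ∂(y*(-2*x - y))/∂x - ∂(-2*y)/∂y = 2 - 2*y
Assembling: d(omega) = (2 - 2*y) dx ∧ dy.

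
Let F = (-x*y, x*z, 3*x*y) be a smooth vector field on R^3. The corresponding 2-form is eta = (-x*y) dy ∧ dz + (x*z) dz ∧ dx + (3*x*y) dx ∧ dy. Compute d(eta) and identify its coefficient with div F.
d(eta) = (-y) dx ∧ dy ∧ dz; div F = -y

For a 2-form in R^3 of the form above, applying d gives a 3-form with coefficient ∂P/∂x + ∂Q/∂y + ∂R/∂z:
  ∂P/∂x = -y
  ∂Q/∂y = 0
  ∂R/∂z = 0
Sum = -y, which is exactly div F.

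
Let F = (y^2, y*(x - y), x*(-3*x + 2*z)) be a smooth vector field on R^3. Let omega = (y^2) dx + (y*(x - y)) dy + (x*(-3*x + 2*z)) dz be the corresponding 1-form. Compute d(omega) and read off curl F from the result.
d(omega) = (0) dy ∧ dz + (6*x - 2*z) dz ∧ dx + (-y) dx ∧ dy; curl F = (0, 6*x - 2*z, -y)

d omega = sum_{i<j} (∂f_j/∂x_i - ∂f_i/∂x_j) dx_i ∧ dx_j. Under the identification (dy ∧ dz, dz ∧ dx, dx ∧ dy) ↔ (e_x, e_y, e_z), the coefficients are exactly the components of curl F. Compute:
  ∂R/∂y - ∂Q/∂z = (0) - (0) = 0
  ∂P/∂z - ∂R/∂x = (0) - (-6*x + 2*z) = 6*x - 2*z
  ∂Q/∂x - ∂P/∂y = (y) - (2*y) = -y.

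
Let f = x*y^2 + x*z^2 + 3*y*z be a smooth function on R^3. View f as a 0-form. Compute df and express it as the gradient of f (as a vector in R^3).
df = (y^2 + z^2) dx + (2*x*y + 3*z) dy + (2*x*z + 3*y) dz; grad f = (y^2 + z^2, 2*x*y + 3*z, 2*x*z + 3*y)

For a 0-form f, d f = (∂f/∂x) dx + (∂f/∂y) dy + (∂f/∂z) dz. The components of the vector representation are exactly the entries of grad f in Cartesian coordinates:
  ∂f/∂x = y^2 + z^2
  ∂f/∂y = 2*x*y + 3*z
  ∂f/∂z = 2*x*z + 3*y.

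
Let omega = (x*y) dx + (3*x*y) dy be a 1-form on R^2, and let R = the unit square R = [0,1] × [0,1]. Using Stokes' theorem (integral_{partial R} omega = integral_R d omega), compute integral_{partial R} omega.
integral_(partial R) omega = 1

Stokes: integral_partial_R omega = integral_R d omega with d omega = (∂Q/∂x - ∂P/∂y) dx ∧ dy.
  ∂Q/∂x = 3*y
  ∂P/∂y = x
  integrand = ∂Q/∂x - ∂P/∂y = -x + 3*y.
Integrating over R: integral_0^1 integral_0^1 (-x + 3*y) dx dy = 1.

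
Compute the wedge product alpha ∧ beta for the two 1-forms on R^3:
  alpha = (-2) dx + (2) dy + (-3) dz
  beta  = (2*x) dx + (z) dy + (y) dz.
alpha ∧ beta = (-4*x - 2*z) dx ∧ dy + (6*x - 2*y) dx ∧ dz + (2*y + 3*z) dy ∧ dz

Distribute the wedge, using dx_i ∧ dx_j = -dx_j ∧ dx_i and dx_i ∧ dx_i = 0. For each pair (i, j) with i < j, the coefficient of dx_i ∧ dx_j in alpha ∧ beta is (alpha_i * beta_j - alpha_j * beta_i). Collecting: alpha ∧ beta = (-4*x - 2*z) dx ∧ dy + (6*x - 2*y) dx ∧ dz + (2*y + 3*z) dy ∧ dz.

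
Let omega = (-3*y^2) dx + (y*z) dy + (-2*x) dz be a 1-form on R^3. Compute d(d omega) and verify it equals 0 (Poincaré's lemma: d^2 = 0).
d(d omega) = 0

Step 1: d omega = sum_{i<j} (∂f_j/∂x_i - ∂f_i/∂x_j) dx_i ∧ dx_j:
  coeff of dx ∧ dy: 6*y
  coeff of dx ∧ dz: -2
  coeff of dy ∧ dz: -y
Step 2: Apply d again to each 2-form coefficient. The only possible 3-form in R^3 is dx ∧ dy ∧ dz, with coefficient
  ∂(coeff of dy∧dz)/∂x - ∂(coeff of dx∧dz)/∂y + ∂(coeff of dx∧dy)/∂z
  = ∂/∂x (-y) - ∂/∂y (-2) + ∂/∂z (6*y).
Each of these terms simplifies to sums of mixed partials that cancel in pairs. The result is 0 (by equality of mixed partials for smooth functions — Schwarz / Clairaut).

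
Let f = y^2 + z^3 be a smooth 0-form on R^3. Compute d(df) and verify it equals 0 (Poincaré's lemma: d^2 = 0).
d(df) = 0

Step 1: df = sum_i (∂f/∂x_i) dx_i = (0) dx + (2*y) dy + (3*z^2) dz.
Step 2: Apply d again. Using the 1-form formula, the coefficient of dx ∧ dy in d(df) is ∂^2 f/∂x ∂y - ∂^2 f/∂y ∂x = (0) - (0) = 0 (equality of mixed partials for smooth f).
Similarly for dx ∧ dz and dy ∧ dz — all coefficients vanish. So d(df) = 0.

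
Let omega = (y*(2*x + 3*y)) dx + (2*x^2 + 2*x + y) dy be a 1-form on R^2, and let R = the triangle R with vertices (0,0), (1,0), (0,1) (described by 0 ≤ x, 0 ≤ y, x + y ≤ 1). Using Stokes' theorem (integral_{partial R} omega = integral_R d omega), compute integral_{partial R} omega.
integral_(partial R) omega = 1/3

Stokes: integral_partial_R omega = integral_R d omega with d omega = (∂Q/∂x - ∂P/∂y) dx ∧ dy.
  ∂Q/∂x = 4*x + 2
  ∂P/∂y = 2*x + 6*y
  integrand = ∂Q/∂x - ∂P/∂y = 2*x - 6*y + 2.
Integrating over R: integral_0^1 integral_0^{1-x} (2*x - 6*y + 2) dy dx = 1/3.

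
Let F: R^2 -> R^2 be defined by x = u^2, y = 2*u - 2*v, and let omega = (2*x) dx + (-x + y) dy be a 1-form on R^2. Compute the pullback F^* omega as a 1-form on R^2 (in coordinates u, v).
F^* omega = (4*u^3 - 2*u^2 + 4*u - 4*v) du + (2*u^2 - 4*u + 4*v) dv

Using F^*(f dg) = (f ∘ F) d(g ∘ F), substitute each coordinate x_i by F_i(u, v) in f_i, and replace dx_i by d F_i = (∂F_i/∂u) du + (∂F_i/∂v) dv.
  For the x component: f_1(F) = 2*u^2; d F_1 = (2*u) du + (0) dv
  For the y component: f_2(F) = -u^2 + 2*u - 2*v; d F_2 = (2) du + (-2) dv
Combining and collecting du, dv coefficients:
  coeff of du: 4*u^3 - 2*u^2 + 4*u - 4*v
  coeff of dv: 2*u^2 - 4*u + 4*v
F^* omega = (4*u^3 - 2*u^2 + 4*u - 4*v) du + (2*u^2 - 4*u + 4*v) dv.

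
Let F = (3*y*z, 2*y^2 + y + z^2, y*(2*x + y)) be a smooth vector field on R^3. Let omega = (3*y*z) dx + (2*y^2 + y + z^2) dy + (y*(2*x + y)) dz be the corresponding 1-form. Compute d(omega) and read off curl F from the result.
d(omega) = (2*x + 2*y - 2*z) dy ∧ dz + (y) dz ∧ dx + (-3*z) dx ∧ dy; curl F = (2*x + 2*y - 2*z, y, -3*z)

d omega = sum_{i<j} (∂f_j/∂x_i - ∂f_i/∂x_j) dx_i ∧ dx_j. Under the identification (dy ∧ dz, dz ∧ dx, dx ∧ dy) ↔ (e_x, e_y, e_z), the coefficients are exactly the components of curl F. Compute:
  ∂R/∂y - ∂Q/∂z = (2*x + 2*y) - (2*z) = 2*x + 2*y - 2*z
  ∂P/∂z - ∂R/∂x = (3*y) - (2*y) = y
  ∂Q/∂x - ∂P/∂y = (0) - (3*z) = -3*z.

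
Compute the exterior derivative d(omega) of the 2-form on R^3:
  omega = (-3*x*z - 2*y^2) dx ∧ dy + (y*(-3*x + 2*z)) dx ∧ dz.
d(omega) = (-2*z) dx ∧ dy ∧ dz

For a 2-form omega = sum_{i<j} g_{ij} dx_i ∧ dx_j, the exterior derivative is
  d(omega) = sum_{i<j} d(g_{ij}) ∧ dx_i ∧ dx_j = sum_{i<j, k} (∂g_{ij}/∂x_k) dx_k ∧ dx_i ∧ dx_j.
Expand each term, using dx_k ∧ dx_i ∧ dx_j = sgn(permutation) dx_{(a)} ∧ dx_{(b)} ∧ dx_{(c)} with (a < b < c) sorted:
  d(-3*x*z - 2*y^2) includes (∂/∂z)(-3*x*z - 2*y^2) dz = (-3*x) dz, which multiplied by dx ∧ dy gives (-3*x) dx ∧ dy ∧ dz
  d(y*(-3*x + 2*z)) includes (∂/∂y)(y*(-3*x + 2*z)) dy = (-3*x + 2*z) dy, which multiplied by dx ∧ dz gives (3*x - 2*z) dx ∧ dy ∧ dz
Collecting like 3-forms: d(omega) = (-2*z) dx ∧ dy ∧ dz.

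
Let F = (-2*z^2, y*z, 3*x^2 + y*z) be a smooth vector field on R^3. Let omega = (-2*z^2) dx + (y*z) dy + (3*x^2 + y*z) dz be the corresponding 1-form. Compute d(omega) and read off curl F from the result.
d(omega) = (-y + z) dy ∧ dz + (-6*x - 4*z) dz ∧ dx + (0) dx ∧ dy; curl F = (-y + z, -6*x - 4*z, 0)

d omega = sum_{i<j} (∂f_j/∂x_i - ∂f_i/∂x_j) dx_i ∧ dx_j. Under the identification (dy ∧ dz, dz ∧ dx, dx ∧ dy) ↔ (e_x, e_y, e_z), the coefficients are exactly the components of curl F. Compute:
  ∂R/∂y - ∂Q/∂z = (z) - (y) = -y + z
  ∂P/∂z - ∂R/∂x = (-4*z) - (6*x) = -6*x - 4*z
  ∂Q/∂x - ∂P/∂y = (0) - (0) = 0.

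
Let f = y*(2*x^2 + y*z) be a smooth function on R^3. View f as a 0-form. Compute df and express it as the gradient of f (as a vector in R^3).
df = (4*x*y) dx + (2*x^2 + 2*y*z) dy + (y^2) dz; grad f = (4*x*y, 2*x^2 + 2*y*z, y^2)

For a 0-form f, d f = (∂f/∂x) dx + (∂f/∂y) dy + (∂f/∂z) dz. The components of the vector representation are exactly the entries of grad f in Cartesian coordinates:
  ∂f/∂x = 4*x*y
  ∂f/∂y = 2*x^2 + 2*y*z
  ∂f/∂z = y^2.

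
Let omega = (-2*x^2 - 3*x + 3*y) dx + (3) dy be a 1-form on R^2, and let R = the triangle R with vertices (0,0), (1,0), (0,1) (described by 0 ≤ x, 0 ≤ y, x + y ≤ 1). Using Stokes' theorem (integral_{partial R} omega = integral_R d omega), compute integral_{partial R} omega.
integral_(partial R) omega = -3/2

Stokes: integral_partial_R omega = integral_R d omega with d omega = (∂Q/∂x - ∂P/∂y) dx ∧ dy.
  ∂Q/∂x = 0
  ∂P/∂y = 3
  integrand = ∂Q/∂x - ∂P/∂y = -3.
Integrating over R: integral_0^1 integral_0^{1-x} (-3) dy dx = -3/2.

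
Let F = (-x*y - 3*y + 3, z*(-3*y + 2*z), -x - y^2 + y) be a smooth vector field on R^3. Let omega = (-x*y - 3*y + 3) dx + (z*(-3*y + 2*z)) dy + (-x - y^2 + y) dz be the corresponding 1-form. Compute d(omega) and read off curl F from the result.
d(omega) = (y - 4*z + 1) dy ∧ dz + (1) dz ∧ dx + (x + 3) dx ∧ dy; curl F = (y - 4*z + 1, 1, x + 3)

d omega = sum_{i<j} (∂f_j/∂x_i - ∂f_i/∂x_j) dx_i ∧ dx_j. Under the identification (dy ∧ dz, dz ∧ dx, dx ∧ dy) ↔ (e_x, e_y, e_z), the coefficients are exactly the components of curl F. Compute:
  ∂R/∂y - ∂Q/∂z = (1 - 2*y) - (-3*y + 4*z) = y - 4*z + 1
  ∂P/∂z - ∂R/∂x = (0) - (-1) = 1
  ∂Q/∂x - ∂P/∂y = (0) - (-x - 3) = x + 3.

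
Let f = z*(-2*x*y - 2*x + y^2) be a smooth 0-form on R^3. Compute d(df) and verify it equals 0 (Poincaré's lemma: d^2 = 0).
d(df) = 0

Step 1: df = sum_i (∂f/∂x_i) dx_i = (2*z*(-y - 1)) dx + (2*z*(-x + y)) dy + (-2*x*y - 2*x + y^2) dz.
Step 2: Apply d again. Using the 1-form formula, the coefficient of dx ∧ dy in d(df) is ∂^2 f/∂x ∂y - ∂^2 f/∂y ∂x = (-2*z) - (-2*z) = 0 (equality of mixed partials for smooth f).
Similarly for dx ∧ dz and dy ∧ dz — all coefficients vanish. So d(df) = 0.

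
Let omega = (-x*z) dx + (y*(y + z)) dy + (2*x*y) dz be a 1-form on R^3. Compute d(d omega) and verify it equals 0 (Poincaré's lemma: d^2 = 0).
d(d omega) = 0

Step 1: d omega = sum_{i<j} (∂f_j/∂x_i - ∂f_i/∂x_j) dx_i ∧ dx_j:
  coeff of dx ∧ dy: 0
  coeff of dx ∧ dz: x + 2*y
  coeff of dy ∧ dz: 2*x - y
Step 2: Apply d again to each 2-form coefficient. The only possible 3-form in R^3 is dx ∧ dy ∧ dz, with coefficient
  ∂(coeff of dy∧dz)/∂x - ∂(coeff of dx∧dz)/∂y + ∂(coeff of dx∧dy)/∂z
  = ∂/∂x (2*x - y) - ∂/∂y (x + 2*y) + ∂/∂z (0).
Each of these terms simplifies to sums of mixed partials that cancel in pairs. The result is 0 (by equality of mixed partials for smooth functions — Schwarz / Clairaut).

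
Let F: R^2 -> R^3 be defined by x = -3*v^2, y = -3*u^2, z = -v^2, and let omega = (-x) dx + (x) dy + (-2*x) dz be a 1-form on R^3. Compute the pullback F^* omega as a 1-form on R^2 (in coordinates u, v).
F^* omega = (18*u*v^2) du + (-30*v^3) dv

Using F^*(f dg) = (f ∘ F) d(g ∘ F), substitute each coordinate x_i by F_i(u, v) in f_i, and replace dx_i by d F_i = (∂F_i/∂u) du + (∂F_i/∂v) dv.
  For the x component: f_1(F) = 3*v^2; d F_1 = (0) du + (-6*v) dv
  For the y component: f_2(F) = -3*v^2; d F_2 = (-6*u) du + (0) dv
  For the z component: f_3(F) = 6*v^2; d F_3 = (0) du + (-2*v) dv
Combining and collecting du, dv coefficients:
  coeff of du: 18*u*v^2
  coeff of dv: -30*v^3
F^* omega = (18*u*v^2) du + (-30*v^3) dv.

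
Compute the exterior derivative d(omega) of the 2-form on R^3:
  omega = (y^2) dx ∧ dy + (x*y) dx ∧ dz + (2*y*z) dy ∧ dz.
d(omega) = (-x) dx ∧ dy ∧ dz

For a 2-form omega = sum_{i<j} g_{ij} dx_i ∧ dx_j, the exterior derivative is
  d(omega) = sum_{i<j} d(g_{ij}) ∧ dx_i ∧ dx_j = sum_{i<j, k} (∂g_{ij}/∂x_k) dx_k ∧ dx_i ∧ dx_j.
Expand each term, using dx_k ∧ dx_i ∧ dx_j = sgn(permutation) dx_{(a)} ∧ dx_{(b)} ∧ dx_{(c)} with (a < b < c) sorted:
  d(x*y) includes (∂/∂y)(x*y) dy = (x) dy, which multiplied by dx ∧ dz gives (-x) dx ∧ dy ∧ dz
Collecting like 3-forms: d(omega) = (-x) dx ∧ dy ∧ dz.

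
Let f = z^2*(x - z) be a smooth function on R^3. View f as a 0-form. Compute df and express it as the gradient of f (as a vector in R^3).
df = (z^2) dx + (0) dy + (z*(2*x - 3*z)) dz; grad f = (z^2, 0, z*(2*x - 3*z))

For a 0-form f, d f = (∂f/∂x) dx + (∂f/∂y) dy + (∂f/∂z) dz. The components of the vector representation are exactly the entries of grad f in Cartesian coordinates:
  ∂f/∂x = z^2
  ∂f/∂y = 0
  ∂f/∂z = z*(2*x - 3*z).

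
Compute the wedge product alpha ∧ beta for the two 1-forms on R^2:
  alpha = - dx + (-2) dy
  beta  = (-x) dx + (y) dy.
alpha ∧ beta = (-2*x - y) dx ∧ dy

Distribute the wedge, using dx_i ∧ dx_j = -dx_j ∧ dx_i and dx_i ∧ dx_i = 0. For each pair (i, j) with i < j, the coefficient of dx_i ∧ dx_j in alpha ∧ beta is (alpha_i * beta_j - alpha_j * beta_i). Collecting: alpha ∧ beta = (-2*x - y) dx ∧ dy.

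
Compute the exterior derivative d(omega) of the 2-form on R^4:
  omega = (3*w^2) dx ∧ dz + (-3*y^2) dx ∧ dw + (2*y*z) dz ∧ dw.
d(omega) = (6*w) dx ∧ dz ∧ dw + (6*y) dx ∧ dy ∧ dw + (2*z) dy ∧ dz ∧ dw

For a 2-form omega = sum_{i<j} g_{ij} dx_i ∧ dx_j, the exterior derivative is
  d(omega) = sum_{i<j} d(g_{ij}) ∧ dx_i ∧ dx_j = sum_{i<j, k} (∂g_{ij}/∂x_k) dx_k ∧ dx_i ∧ dx_j.
Expand each term, using dx_k ∧ dx_i ∧ dx_j = sgn(permutation) dx_{(a)} ∧ dx_{(b)} ∧ dx_{(c)} with (a < b < c) sorted:
  d(3*w^2) includes (∂/∂w)(3*w^2) dw = (6*w) dw, which multiplied by dx ∧ dz gives (6*w) dx ∧ dz ∧ dw
  d(-3*y^2) includes (∂/∂y)(-3*y^2) dy = (-6*y) dy, which multiplied by dx ∧ dw gives (6*y) dx ∧ dy ∧ dw
  d(2*y*z) includes (∂/∂y)(2*y*z) dy = (2*z) dy, which multiplied by dz ∧ dw gives (2*z) dy ∧ dz ∧ dw
Collecting like 3-forms: d(omega) = (6*w) dx ∧ dz ∧ dw + (6*y) dx ∧ dy ∧ dw + (2*z) dy ∧ dz ∧ dw.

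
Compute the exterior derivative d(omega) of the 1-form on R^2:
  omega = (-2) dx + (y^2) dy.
d(omega) = 0

For a 1-form omega = sum_i f_i dx_i, the exterior derivative is
  d(omega) = sum_{i < j} (∂f_j/∂x_i - ∂f_i/∂x_j) dx_i ∧ dx_j.

Assembling: d(omega) = 0.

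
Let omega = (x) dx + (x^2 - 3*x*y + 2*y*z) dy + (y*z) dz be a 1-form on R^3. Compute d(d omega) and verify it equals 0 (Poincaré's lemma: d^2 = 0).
d(d omega) = 0

Step 1: d omega = sum_{i<j} (∂f_j/∂x_i - ∂f_i/∂x_j) dx_i ∧ dx_j:
  coeff of dx ∧ dy: 2*x - 3*y
  coeff of dx ∧ dz: 0
  coeff of dy ∧ dz: -2*y + z
Step 2: Apply d again to each 2-form coefficient. The only possible 3-form in R^3 is dx ∧ dy ∧ dz, with coefficient
  ∂(coeff of dy∧dz)/∂x - ∂(coeff of dx∧dz)/∂y + ∂(coeff of dx∧dy)/∂z
  = ∂/∂x (-2*y + z) - ∂/∂y (0) + ∂/∂z (2*x - 3*y).
Each of these terms simplifies to sums of mixed partials that cancel in pairs. The result is 0 (by equality of mixed partials for smooth functions — Schwarz / Clairaut).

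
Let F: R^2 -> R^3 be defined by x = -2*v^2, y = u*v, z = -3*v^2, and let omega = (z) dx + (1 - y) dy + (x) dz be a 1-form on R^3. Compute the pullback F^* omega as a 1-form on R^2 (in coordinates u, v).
F^* omega = (v*(-u*v + 1)) du + (-u^2*v + u + 24*v^3) dv

Using F^*(f dg) = (f ∘ F) d(g ∘ F), substitute each coordinate x_i by F_i(u, v) in f_i, and replace dx_i by d F_i = (∂F_i/∂u) du + (∂F_i/∂v) dv.
  For the x component: f_1(F) = -3*v^2; d F_1 = (0) du + (-4*v) dv
  For the y component: f_2(F) = -u*v + 1; d F_2 = (v) du + (u) dv
  For the z component: f_3(F) = -2*v^2; d F_3 = (0) du + (-6*v) dv
Combining and collecting du, dv coefficients:
  coeff of du: v*(-u*v + 1)
  coeff of dv: -u^2*v + u + 24*v^3
F^* omega = (v*(-u*v + 1)) du + (-u^2*v + u + 24*v^3) dv.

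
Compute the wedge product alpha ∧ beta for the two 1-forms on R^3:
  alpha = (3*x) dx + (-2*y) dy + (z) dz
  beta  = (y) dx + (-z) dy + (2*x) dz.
alpha ∧ beta = (-3*x*z + 2*y^2) dx ∧ dy + (6*x^2 - y*z) dx ∧ dz + (-4*x*y + z^2) dy ∧ dz

Distribute the wedge, using dx_i ∧ dx_j = -dx_j ∧ dx_i and dx_i ∧ dx_i = 0. For each pair (i, j) with i < j, the coefficient of dx_i ∧ dx_j in alpha ∧ beta is (alpha_i * beta_j - alpha_j * beta_i). Collecting: alpha ∧ beta = (-3*x*z + 2*y^2) dx ∧ dy + (6*x^2 - y*z) dx ∧ dz + (-4*x*y + z^2) dy ∧ dz.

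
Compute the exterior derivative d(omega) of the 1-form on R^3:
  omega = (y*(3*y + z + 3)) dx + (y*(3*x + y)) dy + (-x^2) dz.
d(omega) = (-3*y - z - 3) dx ∧ dy + (-2*x - y) dx ∧ dz

For a 1-form omega = sum_i f_i dx_i, the exterior derivative is
  d(omega) = sum_{i < j} (∂f_j/∂x_i - ∂f_i/∂x_j) dx_i ∧ dx_j.
  coefficient of dx ∧ dy: ∂f_2/∂x - ∂f_1/∂y = ∂(y*(3*x + y))/∂x - ∂(y*(3*y + z + 3))/∂y = -3*y - z - 3
  coefficient of dx ∧ dz: ∂f_3/∂x - ∂f_1/∂z = ∂(-x^2)/∂x - ∂(y*(3*y + z + 3))/∂z = -2*x - y
Assembling: d(omega) = (-3*y - z - 3) dx ∧ dy + (-2*x - y) dx ∧ dz.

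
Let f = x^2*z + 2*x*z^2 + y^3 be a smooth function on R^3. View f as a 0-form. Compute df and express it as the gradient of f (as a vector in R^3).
df = (2*z*(x + z)) dx + (3*y^2) dy + (x*(x + 4*z)) dz; grad f = (2*z*(x + z), 3*y^2, x*(x + 4*z))

For a 0-form f, d f = (∂f/∂x) dx + (∂f/∂y) dy + (∂f/∂z) dz. The components of the vector representation are exactly the entries of grad f in Cartesian coordinates:
  ∂f/∂x = 2*z*(x + z)
  ∂f/∂y = 3*y^2
  ∂f/∂z = x*(x + 4*z).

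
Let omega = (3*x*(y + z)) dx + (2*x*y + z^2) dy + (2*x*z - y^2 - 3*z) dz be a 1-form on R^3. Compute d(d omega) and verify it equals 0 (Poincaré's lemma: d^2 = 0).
d(d omega) = 0

Step 1: d omega = sum_{i<j} (∂f_j/∂x_i - ∂f_i/∂x_j) dx_i ∧ dx_j:
  coeff of dx ∧ dy: -3*x + 2*y
  coeff of dx ∧ dz: -3*x + 2*z
  coeff of dy ∧ dz: -2*y - 2*z
Step 2: Apply d again to each 2-form coefficient. The only possible 3-form in R^3 is dx ∧ dy ∧ dz, with coefficient
  ∂(coeff of dy∧dz)/∂x - ∂(coeff of dx∧dz)/∂y + ∂(coeff of dx∧dy)/∂z
  = ∂/∂x (-2*y - 2*z) - ∂/∂y (-3*x + 2*z) + ∂/∂z (-3*x + 2*y).
Each of these terms simplifies to sums of mixed partials that cancel in pairs. The result is 0 (by equality of mixed partials for smooth functions — Schwarz / Clairaut).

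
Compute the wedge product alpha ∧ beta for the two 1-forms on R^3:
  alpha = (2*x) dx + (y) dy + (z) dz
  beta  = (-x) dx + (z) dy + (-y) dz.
alpha ∧ beta = (x*(y + 2*z)) dx ∧ dy + (x*(-2*y + z)) dx ∧ dz + (-y^2 - z^2) dy ∧ dz

Distribute the wedge, using dx_i ∧ dx_j = -dx_j ∧ dx_i and dx_i ∧ dx_i = 0. For each pair (i, j) with i < j, the coefficient of dx_i ∧ dx_j in alpha ∧ beta is (alpha_i * beta_j - alpha_j * beta_i). Collecting: alpha ∧ beta = (x*(y + 2*z)) dx ∧ dy + (x*(-2*y + z)) dx ∧ dz + (-y^2 - z^2) dy ∧ dz.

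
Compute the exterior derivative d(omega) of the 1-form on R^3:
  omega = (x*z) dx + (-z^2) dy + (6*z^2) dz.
d(omega) = (-x) dx ∧ dz + (2*z) dy ∧ dz

For a 1-form omega = sum_i f_i dx_i, the exterior derivative is
  d(omega) = sum_{i < j} (∂f_j/∂x_i - ∂f_i/∂x_j) dx_i ∧ dx_j.
  coefficient of dx ∧ dz: ∂f_3/∂x - ∂f_1/∂z = ∂(6*z^2)/∂x - ∂(x*z)/∂z = -x
  coefficient of dy ∧ dz: ∂f_3/∂y - ∂f_2/∂z = ∂(6*z^2)/∂y - ∂(-z^2)/∂z = 2*z
Assembling: d(omega) = (-x) dx ∧ dz + (2*z) dy ∧ dz.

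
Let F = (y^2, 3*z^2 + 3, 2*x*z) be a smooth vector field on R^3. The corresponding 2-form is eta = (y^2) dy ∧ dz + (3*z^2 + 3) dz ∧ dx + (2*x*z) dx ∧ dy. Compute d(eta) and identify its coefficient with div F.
d(eta) = (2*x) dx ∧ dy ∧ dz; div F = 2*x

For a 2-form in R^3 of the form above, applying d gives a 3-form with coefficient ∂P/∂x + ∂Q/∂y + ∂R/∂z:
  ∂P/∂x = 0
  ∂Q/∂y = 0
  ∂R/∂z = 2*x
Sum = 2*x, which is exactly div F.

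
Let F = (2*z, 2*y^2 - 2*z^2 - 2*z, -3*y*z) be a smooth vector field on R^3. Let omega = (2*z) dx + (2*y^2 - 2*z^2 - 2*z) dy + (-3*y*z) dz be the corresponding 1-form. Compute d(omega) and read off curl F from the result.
d(omega) = (z + 2) dy ∧ dz + (2) dz ∧ dx + (0) dx ∧ dy; curl F = (z + 2, 2, 0)

d omega = sum_{i<j} (∂f_j/∂x_i - ∂f_i/∂x_j) dx_i ∧ dx_j. Under the identification (dy ∧ dz, dz ∧ dx, dx ∧ dy) ↔ (e_x, e_y, e_z), the coefficients are exactly the components of curl F. Compute:
  ∂R/∂y - ∂Q/∂z = (-3*z) - (-4*z - 2) = z + 2
  ∂P/∂z - ∂R/∂x = (2) - (0) = 2
  ∂Q/∂x - ∂P/∂y = (0) - (0) = 0.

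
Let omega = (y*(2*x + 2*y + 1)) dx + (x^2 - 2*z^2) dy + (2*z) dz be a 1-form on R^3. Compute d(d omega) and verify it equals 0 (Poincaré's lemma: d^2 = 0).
d(d omega) = 0

Step 1: d omega = sum_{i<j} (∂f_j/∂x_i - ∂f_i/∂x_j) dx_i ∧ dx_j:
  coeff of dx ∧ dy: -4*y - 1
  coeff of dx ∧ dz: 0
  coeff of dy ∧ dz: 4*z
Step 2: Apply d again to each 2-form coefficient. The only possible 3-form in R^3 is dx ∧ dy ∧ dz, with coefficient
  ∂(coeff of dy∧dz)/∂x - ∂(coeff of dx∧dz)/∂y + ∂(coeff of dx∧dy)/∂z
  = ∂/∂x (4*z) - ∂/∂y (0) + ∂/∂z (-4*y - 1).
Each of these terms simplifies to sums of mixed partials that cancel in pairs. The result is 0 (by equality of mixed partials for smooth functions — Schwarz / Clairaut).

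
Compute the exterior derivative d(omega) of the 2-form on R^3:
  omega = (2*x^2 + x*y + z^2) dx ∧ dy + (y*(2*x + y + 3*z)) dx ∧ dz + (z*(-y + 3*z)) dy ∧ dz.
d(omega) = (-2*x - 2*y - z) dx ∧ dy ∧ dz

For a 2-form omega = sum_{i<j} g_{ij} dx_i ∧ dx_j, the exterior derivative is
  d(omega) = sum_{i<j} d(g_{ij}) ∧ dx_i ∧ dx_j = sum_{i<j, k} (∂g_{ij}/∂x_k) dx_k ∧ dx_i ∧ dx_j.
Expand each term, using dx_k ∧ dx_i ∧ dx_j = sgn(permutation) dx_{(a)} ∧ dx_{(b)} ∧ dx_{(c)} with (a < b < c) sorted:
  d(2*x^2 + x*y + z^2) includes (∂/∂z)(2*x^2 + x*y + z^2) dz = (2*z) dz, which multiplied by dx ∧ dy gives (2*z) dx ∧ dy ∧ dz
  d(y*(2*x + y + 3*z)) includes (∂/∂y)(y*(2*x + y + 3*z)) dy = (2*x + 2*y + 3*z) dy, which multiplied by dx ∧ dz gives (-2*x - 2*y - 3*z) dx ∧ dy ∧ dz
Collecting like 3-forms: d(omega) = (-2*x - 2*y - z) dx ∧ dy ∧ dz.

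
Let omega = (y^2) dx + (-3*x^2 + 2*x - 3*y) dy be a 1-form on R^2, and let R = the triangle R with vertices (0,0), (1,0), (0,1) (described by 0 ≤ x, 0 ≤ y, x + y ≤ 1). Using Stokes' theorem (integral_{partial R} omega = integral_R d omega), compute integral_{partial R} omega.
integral_(partial R) omega = -1/3

Stokes: integral_partial_R omega = integral_R d omega with d omega = (∂Q/∂x - ∂P/∂y) dx ∧ dy.
  ∂Q/∂x = 2 - 6*x
  ∂P/∂y = 2*y
  integrand = ∂Q/∂x - ∂P/∂y = -6*x - 2*y + 2.
Integrating over R: integral_0^1 integral_0^{1-x} (-6*x - 2*y + 2) dy dx = -1/3.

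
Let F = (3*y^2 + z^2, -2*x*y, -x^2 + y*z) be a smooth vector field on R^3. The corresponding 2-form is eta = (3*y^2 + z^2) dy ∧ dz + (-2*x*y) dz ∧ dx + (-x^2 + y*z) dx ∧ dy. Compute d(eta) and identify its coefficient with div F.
d(eta) = (-2*x + y) dx ∧ dy ∧ dz; div F = -2*x + y

For a 2-form in R^3 of the form above, applying d gives a 3-form with coefficient ∂P/∂x + ∂Q/∂y + ∂R/∂z:
  ∂P/∂x = 0
  ∂Q/∂y = -2*x
  ∂R/∂z = y
Sum = -2*x + y, which is exactly div F.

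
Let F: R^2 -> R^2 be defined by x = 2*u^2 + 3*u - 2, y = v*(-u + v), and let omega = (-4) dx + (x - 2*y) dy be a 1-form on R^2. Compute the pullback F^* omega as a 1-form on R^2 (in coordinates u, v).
F^* omega = (-2*u^2*v - 2*u*v^2 - 3*u*v - 16*u + 2*v^3 + 2*v - 12) du + (-2*u^3 + 2*u^2*v - 3*u^2 + 6*u*v^2 + 6*u*v + 2*u - 4*v^3 - 4*v) dv

Using F^*(f dg) = (f ∘ F) d(g ∘ F), substitute each coordinate x_i by F_i(u, v) in f_i, and replace dx_i by d F_i = (∂F_i/∂u) du + (∂F_i/∂v) dv.
  For the x component: f_1(F) = -4; d F_1 = (4*u + 3) du + (0) dv
  For the y component: f_2(F) = 2*u^2 + 2*u*v + 3*u - 2*v^2 - 2; d F_2 = (-v) du + (-u + 2*v) dv
Combining and collecting du, dv coefficients:
  coeff of du: -2*u^2*v - 2*u*v^2 - 3*u*v - 16*u + 2*v^3 + 2*v - 12
  coeff of dv: -2*u^3 + 2*u^2*v - 3*u^2 + 6*u*v^2 + 6*u*v + 2*u - 4*v^3 - 4*v
F^* omega = (-2*u^2*v - 2*u*v^2 - 3*u*v - 16*u + 2*v^3 + 2*v - 12) du + (-2*u^3 + 2*u^2*v - 3*u^2 + 6*u*v^2 + 6*u*v + 2*u - 4*v^3 - 4*v) dv.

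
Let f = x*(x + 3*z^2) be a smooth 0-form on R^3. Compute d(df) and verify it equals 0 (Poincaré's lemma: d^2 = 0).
d(df) = 0

Step 1: df = sum_i (∂f/∂x_i) dx_i = (2*x + 3*z^2) dx + (0) dy + (6*x*z) dz.
Step 2: Apply d again. Using the 1-form formula, the coefficient of dx ∧ dy in d(df) is ∂^2 f/∂x ∂y - ∂^2 f/∂y ∂x = (0) - (0) = 0 (equality of mixed partials for smooth f).
Similarly for dx ∧ dz and dy ∧ dz — all coefficients vanish. So d(df) = 0.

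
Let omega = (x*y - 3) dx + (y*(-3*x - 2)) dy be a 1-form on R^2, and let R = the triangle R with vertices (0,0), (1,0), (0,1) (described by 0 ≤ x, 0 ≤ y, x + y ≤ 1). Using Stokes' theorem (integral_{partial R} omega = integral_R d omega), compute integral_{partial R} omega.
integral_(partial R) omega = -2/3

Stokes: integral_partial_R omega = integral_R d omega with d omega = (∂Q/∂x - ∂P/∂y) dx ∧ dy.
  ∂Q/∂x = -3*y
  ∂P/∂y = x
  integrand = ∂Q/∂x - ∂P/∂y = -x - 3*y.
Integrating over R: integral_0^1 integral_0^{1-x} (-x - 3*y) dy dx = -2/3.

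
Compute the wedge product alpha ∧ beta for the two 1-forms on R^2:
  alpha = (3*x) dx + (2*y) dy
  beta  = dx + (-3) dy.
alpha ∧ beta = (-9*x - 2*y) dx ∧ dy

Distribute the wedge, using dx_i ∧ dx_j = -dx_j ∧ dx_i and dx_i ∧ dx_i = 0. For each pair (i, j) with i < j, the coefficient of dx_i ∧ dx_j in alpha ∧ beta is (alpha_i * beta_j - alpha_j * beta_i). Collecting: alpha ∧ beta = (-9*x - 2*y) dx ∧ dy.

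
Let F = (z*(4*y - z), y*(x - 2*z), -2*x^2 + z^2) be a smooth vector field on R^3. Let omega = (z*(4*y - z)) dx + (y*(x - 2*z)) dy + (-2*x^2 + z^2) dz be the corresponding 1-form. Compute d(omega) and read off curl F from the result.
d(omega) = (2*y) dy ∧ dz + (4*x + 4*y - 2*z) dz ∧ dx + (y - 4*z) dx ∧ dy; curl F = (2*y, 4*x + 4*y - 2*z, y - 4*z)

d omega = sum_{i<j} (∂f_j/∂x_i - ∂f_i/∂x_j) dx_i ∧ dx_j. Under the identification (dy ∧ dz, dz ∧ dx, dx ∧ dy) ↔ (e_x, e_y, e_z), the coefficients are exactly the components of curl F. Compute:
  ∂R/∂y - ∂Q/∂z = (0) - (-2*y) = 2*y
  ∂P/∂z - ∂R/∂x = (4*y - 2*z) - (-4*x) = 4*x + 4*y - 2*z
  ∂Q/∂x - ∂P/∂y = (y) - (4*z) = y - 4*z.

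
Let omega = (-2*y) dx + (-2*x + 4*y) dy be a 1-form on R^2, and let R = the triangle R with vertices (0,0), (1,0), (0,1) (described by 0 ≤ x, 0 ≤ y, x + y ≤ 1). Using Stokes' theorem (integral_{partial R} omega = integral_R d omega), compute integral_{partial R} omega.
integral_(partial R) omega = 0

Stokes: integral_partial_R omega = integral_R d omega with d omega = (∂Q/∂x - ∂P/∂y) dx ∧ dy.
  ∂Q/∂x = -2
  ∂P/∂y = -2
  integrand = ∂Q/∂x - ∂P/∂y = 0.
Integrating over R: integral_0^1 integral_0^{1-x} (0) dy dx = 0.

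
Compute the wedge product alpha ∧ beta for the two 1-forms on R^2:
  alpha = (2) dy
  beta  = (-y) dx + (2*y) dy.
alpha ∧ beta = (2*y) dx ∧ dy

Distribute the wedge, using dx_i ∧ dx_j = -dx_j ∧ dx_i and dx_i ∧ dx_i = 0. For each pair (i, j) with i < j, the coefficient of dx_i ∧ dx_j in alpha ∧ beta is (alpha_i * beta_j - alpha_j * beta_i). Collecting: alpha ∧ beta = (2*y) dx ∧ dy.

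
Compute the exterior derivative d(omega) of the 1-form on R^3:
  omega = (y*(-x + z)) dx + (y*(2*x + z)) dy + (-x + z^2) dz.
d(omega) = (x + 2*y - z) dx ∧ dy + (-y - 1) dx ∧ dz + (-y) dy ∧ dz

For a 1-form omega = sum_i f_i dx_i, the exterior derivative is
  d(omega) = sum_{i < j} (∂f_j/∂x_i - ∂f_i/∂x_j) dx_i ∧ dx_j.
  coefficient of dx ∧ dy: ∂f_2/∂x - ∂f_1/∂y = ∂(y*(2*x + z))/∂x - ∂(y*(-x + z))/∂y = x + 2*y - z
  coefficient of dx ∧ dz: ∂f_3/∂x - ∂f_1/∂z = ∂(-x + z^2)/∂x - ∂(y*(-x + z))/∂z = -y - 1
  coefficient of dy ∧ dz: ∂f_3/∂y - ∂f_2/∂z = ∂(-x + z^2)/∂y - ∂(y*(2*x + z))/∂z = -y
Assembling: d(omega) = (x + 2*y - z) dx ∧ dy + (-y - 1) dx ∧ dz + (-y) dy ∧ dz.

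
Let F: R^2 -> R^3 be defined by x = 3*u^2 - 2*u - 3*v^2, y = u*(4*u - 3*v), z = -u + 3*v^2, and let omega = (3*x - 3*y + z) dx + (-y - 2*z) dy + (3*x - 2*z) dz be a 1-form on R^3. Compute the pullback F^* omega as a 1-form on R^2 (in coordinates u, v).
F^* omega = (-50*u^3 + 90*u^2*v - 29*u^2 - 93*u*v^2 - 24*u*v + 18*u + 18*v^3 + 27*v^2) du + (12*u^3 + 63*u^2*v - 6*u^2 - 36*u*v^2 + 18*u*v - 54*v^3) dv

Using F^*(f dg) = (f ∘ F) d(g ∘ F), substitute each coordinate x_i by F_i(u, v) in f_i, and replace dx_i by d F_i = (∂F_i/∂u) du + (∂F_i/∂v) dv.
  For the x component: f_1(F) = -3*u^2 + 9*u*v - 7*u - 6*v^2; d F_1 = (6*u - 2) du + (-6*v) dv
  For the y component: f_2(F) = -4*u^2 + 3*u*v + 2*u - 6*v^2; d F_2 = (8*u - 3*v) du + (-3*u) dv
  For the z component: f_3(F) = 9*u^2 - 4*u - 15*v^2; d F_3 = (-1) du + (6*v) dv
Combining and collecting du, dv coefficients:
  coeff of du: -50*u^3 + 90*u^2*v - 29*u^2 - 93*u*v^2 - 24*u*v + 18*u + 18*v^3 + 27*v^2
  coeff of dv: 12*u^3 + 63*u^2*v - 6*u^2 - 36*u*v^2 + 18*u*v - 54*v^3
F^* omega = (-50*u^3 + 90*u^2*v - 29*u^2 - 93*u*v^2 - 24*u*v + 18*u + 18*v^3 + 27*v^2) du + (12*u^3 + 63*u^2*v - 6*u^2 - 36*u*v^2 + 18*u*v - 54*v^3) dv.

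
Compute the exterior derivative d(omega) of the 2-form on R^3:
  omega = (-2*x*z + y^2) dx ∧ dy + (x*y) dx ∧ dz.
d(omega) = (-3*x) dx ∧ dy ∧ dz

For a 2-form omega = sum_{i<j} g_{ij} dx_i ∧ dx_j, the exterior derivative is
  d(omega) = sum_{i<j} d(g_{ij}) ∧ dx_i ∧ dx_j = sum_{i<j, k} (∂g_{ij}/∂x_k) dx_k ∧ dx_i ∧ dx_j.
Expand each term, using dx_k ∧ dx_i ∧ dx_j = sgn(permutation) dx_{(a)} ∧ dx_{(b)} ∧ dx_{(c)} with (a < b < c) sorted:
  d(-2*x*z + y^2) includes (∂/∂z)(-2*x*z + y^2) dz = (-2*x) dz, which multiplied by dx ∧ dy gives (-2*x) dx ∧ dy ∧ dz
  d(x*y) includes (∂/∂y)(x*y) dy = (x) dy, which multiplied by dx ∧ dz gives (-x) dx ∧ dy ∧ dz
Collecting like 3-forms: d(omega) = (-3*x) dx ∧ dy ∧ dz.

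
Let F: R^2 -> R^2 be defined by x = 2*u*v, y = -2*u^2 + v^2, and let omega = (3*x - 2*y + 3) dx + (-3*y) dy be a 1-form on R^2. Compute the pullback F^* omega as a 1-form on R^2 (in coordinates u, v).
F^* omega = (-24*u^3 + 8*u^2*v + 24*u*v^2 - 4*v^3 + 6*v) du + (8*u^3 + 24*u^2*v - 4*u*v^2 + 6*u - 6*v^3) dv

Using F^*(f dg) = (f ∘ F) d(g ∘ F), substitute each coordinate x_i by F_i(u, v) in f_i, and replace dx_i by d F_i = (∂F_i/∂u) du + (∂F_i/∂v) dv.
  For the x component: f_1(F) = 4*u^2 + 6*u*v - 2*v^2 + 3; d F_1 = (2*v) du + (2*u) dv
  For the y component: f_2(F) = 6*u^2 - 3*v^2; d F_2 = (-4*u) du + (2*v) dv
Combining and collecting du, dv coefficients:
  coeff of du: -24*u^3 + 8*u^2*v + 24*u*v^2 - 4*v^3 + 6*v
  coeff of dv: 8*u^3 + 24*u^2*v - 4*u*v^2 + 6*u - 6*v^3
F^* omega = (-24*u^3 + 8*u^2*v + 24*u*v^2 - 4*v^3 + 6*v) du + (8*u^3 + 24*u^2*v - 4*u*v^2 + 6*u - 6*v^3) dv.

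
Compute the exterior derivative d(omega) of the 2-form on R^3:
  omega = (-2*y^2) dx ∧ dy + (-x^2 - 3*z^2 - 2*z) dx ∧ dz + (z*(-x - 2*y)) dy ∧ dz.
d(omega) = (-z) dx ∧ dy ∧ dz

For a 2-form omega = sum_{i<j} g_{ij} dx_i ∧ dx_j, the exterior derivative is
  d(omega) = sum_{i<j} d(g_{ij}) ∧ dx_i ∧ dx_j = sum_{i<j, k} (∂g_{ij}/∂x_k) dx_k ∧ dx_i ∧ dx_j.
Expand each term, using dx_k ∧ dx_i ∧ dx_j = sgn(permutation) dx_{(a)} ∧ dx_{(b)} ∧ dx_{(c)} with (a < b < c) sorted:
  d(z*(-x - 2*y)) includes (∂/∂x)(z*(-x - 2*y)) dx = (-z) dx, which multiplied by dy ∧ dz gives (-z) dx ∧ dy ∧ dz
Collecting like 3-forms: d(omega) = (-z) dx ∧ dy ∧ dz.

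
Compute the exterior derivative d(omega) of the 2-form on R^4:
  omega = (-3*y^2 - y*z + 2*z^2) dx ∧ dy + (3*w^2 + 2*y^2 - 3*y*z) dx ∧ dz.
d(omega) = (-5*y + 7*z) dx ∧ dy ∧ dz + (6*w) dx ∧ dz ∧ dw

For a 2-form omega = sum_{i<j} g_{ij} dx_i ∧ dx_j, the exterior derivative is
  d(omega) = sum_{i<j} d(g_{ij}) ∧ dx_i ∧ dx_j = sum_{i<j, k} (∂g_{ij}/∂x_k) dx_k ∧ dx_i ∧ dx_j.
Expand each term, using dx_k ∧ dx_i ∧ dx_j = sgn(permutation) dx_{(a)} ∧ dx_{(b)} ∧ dx_{(c)} with (a < b < c) sorted:
  d(-3*y^2 - y*z + 2*z^2) includes (∂/∂z)(-3*y^2 - y*z + 2*z^2) dz = (-y + 4*z) dz, which multiplied by dx ∧ dy gives (-y + 4*z) dx ∧ dy ∧ dz
  d(3*w^2 + 2*y^2 - 3*y*z) includes (∂/∂y)(3*w^2 + 2*y^2 - 3*y*z) dy = (4*y - 3*z) dy, which multiplied by dx ∧ dz gives (-4*y + 3*z) dx ∧ dy ∧ dz
  d(3*w^2 + 2*y^2 - 3*y*z) includes (∂/∂w)(3*w^2 + 2*y^2 - 3*y*z) dw = (6*w) dw, which multiplied by dx ∧ dz gives (6*w) dx ∧ dz ∧ dw
Collecting like 3-forms: d(omega) = (-5*y + 7*z) dx ∧ dy ∧ dz + (6*w) dx ∧ dz ∧ dw.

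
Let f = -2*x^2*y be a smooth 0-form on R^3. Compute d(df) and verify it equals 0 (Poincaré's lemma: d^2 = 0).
d(df) = 0

Step 1: df = sum_i (∂f/∂x_i) dx_i = (-4*x*y) dx + (-2*x^2) dy + (0) dz.
Step 2: Apply d again. Using the 1-form formula, the coefficient of dx ∧ dy in d(df) is ∂^2 f/∂x ∂y - ∂^2 f/∂y ∂x = (-4*x) - (-4*x) = 0 (equality of mixed partials for smooth f).
Similarly for dx ∧ dz and dy ∧ dz — all coefficients vanish. So d(df) = 0.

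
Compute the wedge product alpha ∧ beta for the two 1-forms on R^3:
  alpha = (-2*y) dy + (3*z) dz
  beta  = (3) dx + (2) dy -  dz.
alpha ∧ beta = (6*y) dx ∧ dy + (2*y - 6*z) dy ∧ dz + (-9*z) dx ∧ dz

Distribute the wedge, using dx_i ∧ dx_j = -dx_j ∧ dx_i and dx_i ∧ dx_i = 0. For each pair (i, j) with i < j, the coefficient of dx_i ∧ dx_j in alpha ∧ beta is (alpha_i * beta_j - alpha_j * beta_i). Collecting: alpha ∧ beta = (6*y) dx ∧ dy + (2*y - 6*z) dy ∧ dz + (-9*z) dx ∧ dz.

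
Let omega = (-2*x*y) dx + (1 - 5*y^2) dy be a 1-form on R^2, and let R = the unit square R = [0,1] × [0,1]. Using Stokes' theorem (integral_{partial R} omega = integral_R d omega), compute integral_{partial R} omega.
integral_(partial R) omega = 1

Stokes: integral_partial_R omega = integral_R d omega with d omega = (∂Q/∂x - ∂P/∂y) dx ∧ dy.
  ∂Q/∂x = 0
  ∂P/∂y = -2*x
  integrand = ∂Q/∂x - ∂P/∂y = 2*x.
Integrating over R: integral_0^1 integral_0^1 (2*x) dx dy = 1.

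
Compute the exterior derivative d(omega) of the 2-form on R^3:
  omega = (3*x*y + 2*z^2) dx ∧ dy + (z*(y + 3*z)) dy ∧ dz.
d(omega) = (4*z) dx ∧ dy ∧ dz

For a 2-form omega = sum_{i<j} g_{ij} dx_i ∧ dx_j, the exterior derivative is
  d(omega) = sum_{i<j} d(g_{ij}) ∧ dx_i ∧ dx_j = sum_{i<j, k} (∂g_{ij}/∂x_k) dx_k ∧ dx_i ∧ dx_j.
Expand each term, using dx_k ∧ dx_i ∧ dx_j = sgn(permutation) dx_{(a)} ∧ dx_{(b)} ∧ dx_{(c)} with (a < b < c) sorted:
  d(3*x*y + 2*z^2) includes (∂/∂z)(3*x*y + 2*z^2) dz = (4*z) dz, which multiplied by dx ∧ dy gives (4*z) dx ∧ dy ∧ dz
Collecting like 3-forms: d(omega) = (4*z) dx ∧ dy ∧ dz.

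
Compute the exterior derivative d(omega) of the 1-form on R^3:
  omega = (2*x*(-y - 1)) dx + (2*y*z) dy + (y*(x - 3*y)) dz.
d(omega) = (2*x) dx ∧ dy + (y) dx ∧ dz + (x - 8*y) dy ∧ dz

For a 1-form omega = sum_i f_i dx_i, the exterior derivative is
  d(omega) = sum_{i < j} (∂f_j/∂x_i - ∂f_i/∂x_j) dx_i ∧ dx_j.
  coefficient of dx ∧ dy: ∂f_2/∂x - ∂f_1/∂y = ∂(2*y*z)/∂x - ∂(2*x*(-y - 1))/∂y = 2*x
  coefficient of dx ∧ dz: ∂f_3/∂x - ∂f_1/∂z = ∂(y*(x - 3*y))/∂x - ∂(2*x*(-y - 1))/∂z = y
  coefficient of dy ∧ dz: ∂f_3/∂y - ∂f_2/∂z = ∂(y*(x - 3*y))/∂y - ∂(2*y*z)/∂z = x - 8*y
Assembling: d(omega) = (2*x) dx ∧ dy + (y) dx ∧ dz + (x - 8*y) dy ∧ dz.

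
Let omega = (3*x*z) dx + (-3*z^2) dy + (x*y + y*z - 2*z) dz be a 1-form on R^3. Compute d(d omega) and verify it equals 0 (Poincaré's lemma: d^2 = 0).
d(d omega) = 0

Step 1: d omega = sum_{i<j} (∂f_j/∂x_i - ∂f_i/∂x_j) dx_i ∧ dx_j:
  coeff of dx ∧ dy: 0
  coeff of dx ∧ dz: -3*x + y
  coeff of dy ∧ dz: x + 7*z
Step 2: Apply d again to each 2-form coefficient. The only possible 3-form in R^3 is dx ∧ dy ∧ dz, with coefficient
  ∂(coeff of dy∧dz)/∂x - ∂(coeff of dx∧dz)/∂y + ∂(coeff of dx∧dy)/∂z
  = ∂/∂x (x + 7*z) - ∂/∂y (-3*x + y) + ∂/∂z (0).
Each of these terms simplifies to sums of mixed partials that cancel in pairs. The result is 0 (by equality of mixed partials for smooth functions — Schwarz / Clairaut).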